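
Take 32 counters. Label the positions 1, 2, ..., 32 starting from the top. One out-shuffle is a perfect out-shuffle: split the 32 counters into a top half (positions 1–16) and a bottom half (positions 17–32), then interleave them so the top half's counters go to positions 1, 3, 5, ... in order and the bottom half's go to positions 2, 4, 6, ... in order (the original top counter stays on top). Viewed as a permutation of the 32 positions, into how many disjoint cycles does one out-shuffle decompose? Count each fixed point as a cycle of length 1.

Trace each unvisited position around until it returns:
(1) (2 3 5 9 17) (4 7 13 25 18) (6 11 21 10 19) (8 15 29 26 20) (12 23 14 27 22) (16 31 30 28 24) (32)
8 cycles in total.

8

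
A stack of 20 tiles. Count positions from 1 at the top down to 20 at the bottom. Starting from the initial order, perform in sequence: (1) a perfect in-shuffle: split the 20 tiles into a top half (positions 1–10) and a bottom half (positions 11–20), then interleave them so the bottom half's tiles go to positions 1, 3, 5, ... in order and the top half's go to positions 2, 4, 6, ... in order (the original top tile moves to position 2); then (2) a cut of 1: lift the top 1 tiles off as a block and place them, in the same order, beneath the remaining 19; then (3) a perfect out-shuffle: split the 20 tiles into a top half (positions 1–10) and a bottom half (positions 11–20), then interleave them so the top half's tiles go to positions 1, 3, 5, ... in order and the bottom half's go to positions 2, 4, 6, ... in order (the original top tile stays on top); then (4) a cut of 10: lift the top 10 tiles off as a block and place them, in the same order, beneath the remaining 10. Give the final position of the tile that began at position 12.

13

Track the tile from position 12 forward through each operation:
  after op 1 (in-shuffle): 12 → 3
  after op 2 (cut 1): 3 → 2
  after op 3 (out-shuffle): 2 → 3
  after op 4 (cut 10): 3 → 13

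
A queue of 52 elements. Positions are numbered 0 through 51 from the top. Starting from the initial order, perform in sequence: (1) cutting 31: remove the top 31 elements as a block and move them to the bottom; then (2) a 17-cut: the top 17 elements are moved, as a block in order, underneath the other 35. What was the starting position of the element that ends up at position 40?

36

Undo the operations in reverse order, starting from position 40:
  undo op 2 (cut 17): 40 ← 5
  undo op 1 (cut 31): 5 ← 36
So the element at position 40 came from original position 36.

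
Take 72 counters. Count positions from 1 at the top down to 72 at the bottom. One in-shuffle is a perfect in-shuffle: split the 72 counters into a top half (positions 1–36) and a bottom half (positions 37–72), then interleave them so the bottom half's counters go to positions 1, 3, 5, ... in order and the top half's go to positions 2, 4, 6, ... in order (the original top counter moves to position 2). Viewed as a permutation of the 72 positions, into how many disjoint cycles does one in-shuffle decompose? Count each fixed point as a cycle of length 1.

8

Trace each unvisited position around until it returns:
(1 2 4 8 16 32 64 55 37) (3 6 12 24 48 23 46 19 38) (5 10 20 40 7 14 28 56 39) (9 18 36 72 71 69 65 57 41) (11 22 44 15 30 60 47 21 42) (13 26 52 31 62 51 29 58 43) (17 34 68 63 53 33 66 59 45) (25 50 27 54 35 70 67 61 49)
8 cycles in total.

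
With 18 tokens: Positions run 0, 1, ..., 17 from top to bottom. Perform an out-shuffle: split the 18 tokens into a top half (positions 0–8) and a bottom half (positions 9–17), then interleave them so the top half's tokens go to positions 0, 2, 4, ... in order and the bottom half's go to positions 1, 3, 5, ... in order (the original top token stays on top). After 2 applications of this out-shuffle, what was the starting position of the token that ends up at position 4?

Work backwards from position 4, undoing one out-shuffle at a time:
4 ← 2 ← 1
So the token now at position 4 started at position 1.

1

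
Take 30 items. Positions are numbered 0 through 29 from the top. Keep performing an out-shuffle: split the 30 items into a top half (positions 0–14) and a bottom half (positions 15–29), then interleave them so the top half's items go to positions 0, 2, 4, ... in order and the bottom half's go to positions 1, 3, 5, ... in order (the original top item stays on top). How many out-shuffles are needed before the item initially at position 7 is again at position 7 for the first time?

Follow position 7 under repeated out-shuffles:
7 → 14 → 28 → 27 → 25 → 21 → 13 → 26 → ... → 7 (length 28)
It first returns after 28 out-shuffles.

28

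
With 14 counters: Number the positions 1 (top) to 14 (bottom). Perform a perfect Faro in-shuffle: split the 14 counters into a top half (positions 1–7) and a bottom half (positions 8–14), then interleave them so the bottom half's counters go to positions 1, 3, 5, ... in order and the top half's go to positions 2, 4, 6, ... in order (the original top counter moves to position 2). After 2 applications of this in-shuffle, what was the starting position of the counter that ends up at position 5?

Work backwards from position 5, undoing one in-shuffle at a time:
5 ← 10 ← 5
So the counter now at position 5 started at position 5.

5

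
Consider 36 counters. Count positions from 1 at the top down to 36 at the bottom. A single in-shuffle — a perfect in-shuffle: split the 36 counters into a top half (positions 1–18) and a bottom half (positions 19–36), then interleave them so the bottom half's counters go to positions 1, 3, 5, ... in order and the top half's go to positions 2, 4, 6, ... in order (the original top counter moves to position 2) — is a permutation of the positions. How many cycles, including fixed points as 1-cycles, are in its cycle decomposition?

1

Trace each unvisited position around until it returns:
(1 2 4 8 16 32 ... len 36)
1 cycle in total.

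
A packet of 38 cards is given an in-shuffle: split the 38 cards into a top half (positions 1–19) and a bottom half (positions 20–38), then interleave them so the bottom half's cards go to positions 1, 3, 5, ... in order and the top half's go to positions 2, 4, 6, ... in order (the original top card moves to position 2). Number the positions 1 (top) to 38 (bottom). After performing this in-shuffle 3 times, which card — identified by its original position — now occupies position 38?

Work backwards from position 38, undoing one in-shuffle at a time:
38 ← 19 ← 29 ← 34
So the card now at position 38 started at position 34.

34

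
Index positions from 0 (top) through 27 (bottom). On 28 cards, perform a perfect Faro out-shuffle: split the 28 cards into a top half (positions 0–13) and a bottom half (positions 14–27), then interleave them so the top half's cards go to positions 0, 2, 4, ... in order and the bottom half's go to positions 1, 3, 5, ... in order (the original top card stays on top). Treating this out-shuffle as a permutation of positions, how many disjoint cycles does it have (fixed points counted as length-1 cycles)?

5

Trace each unvisited position around until it returns:
(0) (1 2 4 8 16 5 ... len 18) (3 6 12 24 21 15) (9 18) (27)
5 cycles in total.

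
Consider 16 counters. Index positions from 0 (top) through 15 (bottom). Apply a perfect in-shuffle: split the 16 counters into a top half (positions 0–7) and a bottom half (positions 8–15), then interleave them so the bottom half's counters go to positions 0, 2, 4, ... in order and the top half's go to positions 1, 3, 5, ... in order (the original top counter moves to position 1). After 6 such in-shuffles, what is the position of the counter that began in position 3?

Track the counter's position through each in-shuffle:
3 → 7 → 15 → 14 → 12 → 8 → 0

0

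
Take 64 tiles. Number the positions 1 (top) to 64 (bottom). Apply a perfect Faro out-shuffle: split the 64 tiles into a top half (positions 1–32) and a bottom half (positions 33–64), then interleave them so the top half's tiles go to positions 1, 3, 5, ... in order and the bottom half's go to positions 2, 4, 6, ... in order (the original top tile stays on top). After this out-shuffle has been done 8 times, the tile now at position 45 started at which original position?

12

Work backwards from position 45, undoing one out-shuffle at a time:
45 ← 23 ← 12 ← 38 ← 51 ← 26 ← 45 ← 23 ← 12
So the tile now at position 45 started at position 12.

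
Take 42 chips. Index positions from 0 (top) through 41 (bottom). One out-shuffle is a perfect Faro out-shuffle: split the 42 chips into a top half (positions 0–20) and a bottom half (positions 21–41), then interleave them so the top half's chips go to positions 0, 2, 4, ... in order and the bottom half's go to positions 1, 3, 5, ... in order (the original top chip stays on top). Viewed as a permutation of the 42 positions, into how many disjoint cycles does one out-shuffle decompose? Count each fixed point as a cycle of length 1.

Trace each unvisited position around until it returns:
(0) (1 2 4 8 16 32 ... len 20) (3 6 12 24 7 14 ... len 20) (41)
4 cycles in total.

4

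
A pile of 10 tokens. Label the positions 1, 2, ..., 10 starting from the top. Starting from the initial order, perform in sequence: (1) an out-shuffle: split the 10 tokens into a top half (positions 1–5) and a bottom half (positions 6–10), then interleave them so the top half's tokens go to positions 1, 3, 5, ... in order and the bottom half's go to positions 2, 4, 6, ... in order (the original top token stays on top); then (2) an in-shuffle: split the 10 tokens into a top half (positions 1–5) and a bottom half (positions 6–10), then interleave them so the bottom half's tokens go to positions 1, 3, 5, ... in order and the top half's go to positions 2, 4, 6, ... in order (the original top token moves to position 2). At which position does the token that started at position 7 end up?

Track the token from position 7 forward through each operation:
  after op 1 (out-shuffle): 7 → 4
  after op 2 (in-shuffle): 4 → 8

8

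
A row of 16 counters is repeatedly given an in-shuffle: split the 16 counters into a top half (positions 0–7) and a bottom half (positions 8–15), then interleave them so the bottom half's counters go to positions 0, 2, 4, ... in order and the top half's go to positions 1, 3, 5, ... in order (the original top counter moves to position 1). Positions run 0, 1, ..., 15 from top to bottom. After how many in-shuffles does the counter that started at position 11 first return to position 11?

8

Follow position 11 under repeated in-shuffles:
11 → 6 → 13 → 10 → 4 → 9 → 2 → 5 → 11
It first returns after 8 in-shuffles.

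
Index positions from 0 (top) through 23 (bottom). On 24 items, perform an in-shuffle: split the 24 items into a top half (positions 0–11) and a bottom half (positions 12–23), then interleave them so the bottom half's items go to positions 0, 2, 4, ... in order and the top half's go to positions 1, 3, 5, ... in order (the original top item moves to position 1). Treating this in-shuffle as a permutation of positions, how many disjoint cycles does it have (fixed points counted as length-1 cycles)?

Trace each unvisited position around until it returns:
(0 1 3 7 15 6 ... len 20) (4 9 19 14)
2 cycles in total.

2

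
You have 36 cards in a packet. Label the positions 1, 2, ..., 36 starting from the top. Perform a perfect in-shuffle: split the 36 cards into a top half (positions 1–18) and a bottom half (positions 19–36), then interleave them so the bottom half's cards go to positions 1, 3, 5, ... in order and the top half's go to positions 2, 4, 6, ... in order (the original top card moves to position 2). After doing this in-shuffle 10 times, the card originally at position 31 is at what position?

Track the card's position through each in-shuffle:
31 → 25 → 13 → 26 → 15 → 30 → 23 → 9 → 18 → 36 → 35

35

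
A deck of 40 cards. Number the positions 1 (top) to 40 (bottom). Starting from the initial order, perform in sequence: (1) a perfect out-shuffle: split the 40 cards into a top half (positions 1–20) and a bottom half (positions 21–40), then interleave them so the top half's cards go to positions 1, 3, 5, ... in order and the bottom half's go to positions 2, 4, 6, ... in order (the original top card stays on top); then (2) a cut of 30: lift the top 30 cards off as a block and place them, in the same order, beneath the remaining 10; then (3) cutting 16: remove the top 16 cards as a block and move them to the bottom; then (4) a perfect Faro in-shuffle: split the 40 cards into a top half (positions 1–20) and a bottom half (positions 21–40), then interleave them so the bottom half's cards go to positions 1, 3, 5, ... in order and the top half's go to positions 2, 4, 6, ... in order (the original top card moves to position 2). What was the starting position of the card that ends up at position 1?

14

Undo the operations in reverse order, starting from position 1:
  undo op 4 (in-shuffle, from bottom half): 1 ← 21
  undo op 3 (cut 16): 21 ← 37
  undo op 2 (cut 30): 37 ← 27
  undo op 1 (out-shuffle, from top half): 27 ← 14
So the card at position 1 came from original position 14.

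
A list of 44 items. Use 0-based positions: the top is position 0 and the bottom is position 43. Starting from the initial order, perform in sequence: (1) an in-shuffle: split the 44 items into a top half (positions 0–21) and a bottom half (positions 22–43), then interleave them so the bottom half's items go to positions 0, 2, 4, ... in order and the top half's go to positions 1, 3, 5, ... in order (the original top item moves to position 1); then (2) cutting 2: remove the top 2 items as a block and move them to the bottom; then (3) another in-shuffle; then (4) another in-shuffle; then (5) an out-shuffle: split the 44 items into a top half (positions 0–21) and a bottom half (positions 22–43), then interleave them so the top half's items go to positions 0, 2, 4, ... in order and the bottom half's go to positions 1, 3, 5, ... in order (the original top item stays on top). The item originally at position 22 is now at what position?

29

Track the item from position 22 forward through each operation:
  after op 1 (in-shuffle): 22 → 0
  after op 2 (cut 2): 0 → 42
  after op 3 (in-shuffle): 42 → 40
  after op 4 (in-shuffle): 40 → 36
  after op 5 (out-shuffle): 36 → 29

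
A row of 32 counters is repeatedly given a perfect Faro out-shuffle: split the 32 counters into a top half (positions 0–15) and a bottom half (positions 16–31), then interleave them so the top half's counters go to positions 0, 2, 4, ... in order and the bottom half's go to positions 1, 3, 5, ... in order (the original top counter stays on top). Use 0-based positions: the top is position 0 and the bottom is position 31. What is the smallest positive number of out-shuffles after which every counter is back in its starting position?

The out-shuffle permutes the 32 positions with cycle lengths [1, 1, 5, 5, 5, 5, 5, 5].
Every counter is home exactly when every cycle has completed a whole number of laps, i.e. after lcm(1, 5) = 5 out-shuffles.

5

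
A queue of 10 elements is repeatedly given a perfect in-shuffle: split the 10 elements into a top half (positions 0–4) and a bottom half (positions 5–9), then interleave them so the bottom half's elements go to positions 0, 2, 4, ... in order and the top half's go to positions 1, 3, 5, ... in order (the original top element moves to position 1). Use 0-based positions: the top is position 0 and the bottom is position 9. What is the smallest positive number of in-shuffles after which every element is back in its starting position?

10

The in-shuffle permutes the 10 positions with cycle lengths [10].
Every element is home exactly when every cycle has completed a whole number of laps, i.e. after lcm(10) = 10 in-shuffles.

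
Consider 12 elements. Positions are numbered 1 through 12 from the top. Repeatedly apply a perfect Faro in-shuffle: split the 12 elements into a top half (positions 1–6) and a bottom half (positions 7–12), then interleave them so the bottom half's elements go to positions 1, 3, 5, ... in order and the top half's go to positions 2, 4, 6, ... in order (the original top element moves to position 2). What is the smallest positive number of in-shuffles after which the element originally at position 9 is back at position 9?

Follow position 9 under repeated in-shuffles:
9 → 5 → 10 → 7 → 1 → 2 → 4 → 8 → 3 → 6 → 12 → 11 → 9
It first returns after 12 in-shuffles.

12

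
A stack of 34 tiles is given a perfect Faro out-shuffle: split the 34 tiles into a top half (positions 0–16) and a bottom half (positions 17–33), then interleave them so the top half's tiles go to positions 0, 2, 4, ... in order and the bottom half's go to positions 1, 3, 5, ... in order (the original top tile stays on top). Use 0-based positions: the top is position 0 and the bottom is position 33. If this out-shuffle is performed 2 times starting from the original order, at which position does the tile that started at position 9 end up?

3

Track the tile's position through each out-shuffle:
9 → 18 → 3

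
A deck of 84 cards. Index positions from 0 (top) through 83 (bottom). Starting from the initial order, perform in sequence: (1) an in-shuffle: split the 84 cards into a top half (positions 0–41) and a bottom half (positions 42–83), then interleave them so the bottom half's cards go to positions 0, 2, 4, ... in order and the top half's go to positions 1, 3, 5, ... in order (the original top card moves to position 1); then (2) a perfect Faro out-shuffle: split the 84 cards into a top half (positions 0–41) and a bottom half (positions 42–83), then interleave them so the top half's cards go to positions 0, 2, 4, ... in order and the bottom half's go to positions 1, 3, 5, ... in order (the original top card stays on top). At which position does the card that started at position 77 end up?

Track the card from position 77 forward through each operation:
  after op 1 (in-shuffle): 77 → 70
  after op 2 (out-shuffle): 70 → 57

57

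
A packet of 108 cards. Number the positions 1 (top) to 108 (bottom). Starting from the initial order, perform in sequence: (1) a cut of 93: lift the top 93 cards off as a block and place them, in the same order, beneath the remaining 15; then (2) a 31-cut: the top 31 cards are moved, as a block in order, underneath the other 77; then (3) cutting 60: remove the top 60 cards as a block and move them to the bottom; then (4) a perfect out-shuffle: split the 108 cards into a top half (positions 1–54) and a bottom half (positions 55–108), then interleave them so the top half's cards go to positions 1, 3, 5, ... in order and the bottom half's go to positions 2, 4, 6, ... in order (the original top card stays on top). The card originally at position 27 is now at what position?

10

Track the card from position 27 forward through each operation:
  after op 1 (cut 93): 27 → 42
  after op 2 (cut 31): 42 → 11
  after op 3 (cut 60): 11 → 59
  after op 4 (out-shuffle): 59 → 10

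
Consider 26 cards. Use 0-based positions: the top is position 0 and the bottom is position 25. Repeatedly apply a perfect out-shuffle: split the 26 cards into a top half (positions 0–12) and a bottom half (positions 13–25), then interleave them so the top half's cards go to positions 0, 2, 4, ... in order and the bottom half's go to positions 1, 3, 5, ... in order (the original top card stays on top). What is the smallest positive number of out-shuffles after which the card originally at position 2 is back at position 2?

20

Follow position 2 under repeated out-shuffles:
2 → 4 → 8 → 16 → 7 → 14 → 3 → 6 → 12 → 24 → 23 → 21 → 17 → 9 → 18 → 11 → 22 → 19 → 13 → 1 → 2
It first returns after 20 out-shuffles.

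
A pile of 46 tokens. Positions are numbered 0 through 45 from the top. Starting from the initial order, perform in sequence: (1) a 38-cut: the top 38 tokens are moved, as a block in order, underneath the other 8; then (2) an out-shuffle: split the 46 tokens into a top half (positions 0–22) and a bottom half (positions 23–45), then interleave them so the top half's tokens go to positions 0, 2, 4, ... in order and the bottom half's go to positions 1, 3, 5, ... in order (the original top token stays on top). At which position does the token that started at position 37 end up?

45

Track the token from position 37 forward through each operation:
  after op 1 (cut 38): 37 → 45
  after op 2 (out-shuffle): 45 → 45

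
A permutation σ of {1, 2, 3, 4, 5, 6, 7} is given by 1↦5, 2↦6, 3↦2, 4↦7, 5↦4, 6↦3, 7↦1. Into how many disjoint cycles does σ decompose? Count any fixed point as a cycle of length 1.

Cycle decomposition: (1 5 4 7) (2 6 3).
2 cycles.

2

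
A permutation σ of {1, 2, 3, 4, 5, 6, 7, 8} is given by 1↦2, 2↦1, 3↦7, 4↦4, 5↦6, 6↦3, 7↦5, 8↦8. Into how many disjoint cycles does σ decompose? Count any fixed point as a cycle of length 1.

4

Cycle decomposition: (1 2) (3 7 5 6) (4) (8).
4 cycles.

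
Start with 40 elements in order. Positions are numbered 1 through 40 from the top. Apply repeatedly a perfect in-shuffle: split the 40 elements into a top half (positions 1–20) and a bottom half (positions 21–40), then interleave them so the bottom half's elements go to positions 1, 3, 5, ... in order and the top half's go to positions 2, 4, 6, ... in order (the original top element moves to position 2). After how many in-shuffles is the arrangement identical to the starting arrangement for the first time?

The in-shuffle permutes the 40 positions with cycle lengths [20, 20].
Every element is home exactly when every cycle has completed a whole number of laps, i.e. after lcm(20) = 20 in-shuffles.

20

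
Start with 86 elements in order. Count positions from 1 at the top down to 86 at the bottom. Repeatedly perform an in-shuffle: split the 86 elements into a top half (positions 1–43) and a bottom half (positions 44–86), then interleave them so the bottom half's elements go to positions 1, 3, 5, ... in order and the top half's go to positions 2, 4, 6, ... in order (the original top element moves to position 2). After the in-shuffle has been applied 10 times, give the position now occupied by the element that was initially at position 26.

2

Track the element's position through each in-shuffle:
26 → 52 → 17 → 34 → 68 → 49 → 11 → 22 → 44 → 1 → 2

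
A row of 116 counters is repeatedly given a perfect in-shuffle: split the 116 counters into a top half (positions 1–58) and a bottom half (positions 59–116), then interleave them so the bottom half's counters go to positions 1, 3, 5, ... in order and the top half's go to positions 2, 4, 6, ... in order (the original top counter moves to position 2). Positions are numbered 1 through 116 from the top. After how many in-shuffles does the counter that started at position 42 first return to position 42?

12

Follow position 42 under repeated in-shuffles:
42 → 84 → 51 → 102 → 87 → 57 → 114 → 111 → 105 → 93 → 69 → 21 → 42
It first returns after 12 in-shuffles.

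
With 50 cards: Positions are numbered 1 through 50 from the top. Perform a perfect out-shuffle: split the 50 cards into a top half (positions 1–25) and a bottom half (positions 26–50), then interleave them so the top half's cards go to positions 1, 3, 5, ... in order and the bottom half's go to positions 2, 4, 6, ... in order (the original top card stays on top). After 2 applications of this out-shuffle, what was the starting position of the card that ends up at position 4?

Work backwards from position 4, undoing one out-shuffle at a time:
4 ← 27 ← 14
So the card now at position 4 started at position 14.

14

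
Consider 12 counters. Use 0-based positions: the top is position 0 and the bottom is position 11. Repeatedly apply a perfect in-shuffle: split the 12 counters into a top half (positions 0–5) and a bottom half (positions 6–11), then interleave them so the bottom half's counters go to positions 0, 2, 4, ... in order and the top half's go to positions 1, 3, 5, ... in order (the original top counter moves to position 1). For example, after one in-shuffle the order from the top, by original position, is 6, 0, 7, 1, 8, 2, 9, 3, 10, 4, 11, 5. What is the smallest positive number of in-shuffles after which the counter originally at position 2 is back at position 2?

Follow position 2 under repeated in-shuffles:
2 → 5 → 11 → 10 → 8 → 4 → 9 → 6 → 0 → 1 → 3 → 7 → 2
It first returns after 12 in-shuffles.

12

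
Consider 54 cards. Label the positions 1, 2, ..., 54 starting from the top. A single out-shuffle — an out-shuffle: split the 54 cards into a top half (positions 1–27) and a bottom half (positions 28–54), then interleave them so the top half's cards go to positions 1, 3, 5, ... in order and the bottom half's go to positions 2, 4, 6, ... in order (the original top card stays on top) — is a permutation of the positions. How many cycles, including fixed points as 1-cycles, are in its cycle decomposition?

Trace each unvisited position around until it returns:
(1) (2 3 5 9 17 33 ... len 52) (54)
3 cycles in total.

3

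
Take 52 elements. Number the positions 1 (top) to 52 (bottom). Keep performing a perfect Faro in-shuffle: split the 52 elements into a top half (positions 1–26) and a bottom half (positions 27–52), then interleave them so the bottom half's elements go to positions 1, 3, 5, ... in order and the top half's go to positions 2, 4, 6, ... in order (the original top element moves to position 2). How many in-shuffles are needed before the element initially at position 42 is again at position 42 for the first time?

52

Follow position 42 under repeated in-shuffles:
42 → 31 → 9 → 18 → 36 → 19 → 38 → 23 → ... → 42 (length 52)
It first returns after 52 in-shuffles.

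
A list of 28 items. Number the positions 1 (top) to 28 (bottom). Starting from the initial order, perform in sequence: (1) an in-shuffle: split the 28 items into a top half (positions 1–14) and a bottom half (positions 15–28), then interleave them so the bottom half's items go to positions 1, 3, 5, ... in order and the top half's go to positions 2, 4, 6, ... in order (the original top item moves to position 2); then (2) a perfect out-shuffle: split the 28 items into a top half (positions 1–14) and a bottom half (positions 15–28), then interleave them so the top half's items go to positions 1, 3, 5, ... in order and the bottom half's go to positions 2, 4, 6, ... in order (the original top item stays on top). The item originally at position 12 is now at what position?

20

Track the item from position 12 forward through each operation:
  after op 1 (in-shuffle): 12 → 24
  after op 2 (out-shuffle): 24 → 20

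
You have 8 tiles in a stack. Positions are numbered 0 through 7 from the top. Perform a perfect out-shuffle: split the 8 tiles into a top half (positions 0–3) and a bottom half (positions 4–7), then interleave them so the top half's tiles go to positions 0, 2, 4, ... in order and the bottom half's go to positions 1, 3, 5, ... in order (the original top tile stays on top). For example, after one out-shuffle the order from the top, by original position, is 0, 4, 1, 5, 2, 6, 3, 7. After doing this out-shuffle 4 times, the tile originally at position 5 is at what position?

Track the tile's position through each out-shuffle:
5 → 3 → 6 → 5 → 3

3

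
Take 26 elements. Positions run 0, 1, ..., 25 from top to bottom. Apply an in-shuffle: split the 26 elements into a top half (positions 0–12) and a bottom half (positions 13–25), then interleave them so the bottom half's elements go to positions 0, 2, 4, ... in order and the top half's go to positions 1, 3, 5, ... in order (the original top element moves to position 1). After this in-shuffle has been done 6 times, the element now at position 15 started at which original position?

Work backwards from position 15, undoing one in-shuffle at a time:
15 ← 7 ← 3 ← 1 ← 0 ← 13 ← 6
So the element now at position 15 started at position 6.

6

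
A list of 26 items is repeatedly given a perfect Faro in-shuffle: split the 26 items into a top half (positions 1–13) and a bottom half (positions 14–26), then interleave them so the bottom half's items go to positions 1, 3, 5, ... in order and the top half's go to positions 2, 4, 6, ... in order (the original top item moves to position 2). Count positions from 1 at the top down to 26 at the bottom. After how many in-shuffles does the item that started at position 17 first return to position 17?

Follow position 17 under repeated in-shuffles:
17 → 7 → 14 → 1 → 2 → 4 → 8 → 16 → 5 → 10 → 20 → 13 → 26 → 25 → 23 → 19 → 11 → 22 → 17
It first returns after 18 in-shuffles.

18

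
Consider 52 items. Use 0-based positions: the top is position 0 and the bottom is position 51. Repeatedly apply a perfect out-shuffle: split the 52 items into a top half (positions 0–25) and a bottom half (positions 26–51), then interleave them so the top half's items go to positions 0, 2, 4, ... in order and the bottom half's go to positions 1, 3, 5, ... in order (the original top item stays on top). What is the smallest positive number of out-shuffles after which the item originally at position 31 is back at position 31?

8

Follow position 31 under repeated out-shuffles:
31 → 11 → 22 → 44 → 37 → 23 → 46 → 41 → 31
It first returns after 8 out-shuffles.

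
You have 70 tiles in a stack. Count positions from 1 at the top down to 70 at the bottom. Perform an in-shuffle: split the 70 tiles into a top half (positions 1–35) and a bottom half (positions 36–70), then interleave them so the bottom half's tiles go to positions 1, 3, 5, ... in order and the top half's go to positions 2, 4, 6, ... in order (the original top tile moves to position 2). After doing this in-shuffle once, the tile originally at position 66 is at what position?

61

Track the tile's position through each in-shuffle:
66 → 61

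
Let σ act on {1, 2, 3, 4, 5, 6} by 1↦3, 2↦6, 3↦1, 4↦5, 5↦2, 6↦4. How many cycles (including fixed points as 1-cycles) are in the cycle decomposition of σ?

Cycle decomposition: (1 3) (2 6 4 5).
2 cycles.

2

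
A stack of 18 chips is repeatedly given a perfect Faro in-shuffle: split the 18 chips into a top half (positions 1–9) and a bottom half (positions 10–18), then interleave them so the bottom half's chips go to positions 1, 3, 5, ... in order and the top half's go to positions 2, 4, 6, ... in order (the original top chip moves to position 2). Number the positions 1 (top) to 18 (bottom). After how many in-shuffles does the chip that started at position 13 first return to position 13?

Follow position 13 under repeated in-shuffles:
13 → 7 → 14 → 9 → 18 → 17 → 15 → 11 → 3 → 6 → 12 → 5 → 10 → 1 → 2 → 4 → 8 → 16 → 13
It first returns after 18 in-shuffles.

18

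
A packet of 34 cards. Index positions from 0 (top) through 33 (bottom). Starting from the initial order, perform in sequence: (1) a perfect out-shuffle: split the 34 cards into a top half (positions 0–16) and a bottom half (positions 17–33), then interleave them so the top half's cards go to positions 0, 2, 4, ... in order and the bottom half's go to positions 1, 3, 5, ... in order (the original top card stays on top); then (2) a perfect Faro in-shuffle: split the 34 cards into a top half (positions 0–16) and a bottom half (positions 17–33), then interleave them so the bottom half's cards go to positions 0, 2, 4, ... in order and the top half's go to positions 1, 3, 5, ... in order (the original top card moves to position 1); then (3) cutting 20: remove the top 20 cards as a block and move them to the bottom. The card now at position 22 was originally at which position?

Undo the operations in reverse order, starting from position 22:
  undo op 3 (cut 20): 22 ← 8
  undo op 2 (in-shuffle, from bottom half): 8 ← 21
  undo op 1 (out-shuffle, from bottom half): 21 ← 27
So the card at position 22 came from original position 27.

27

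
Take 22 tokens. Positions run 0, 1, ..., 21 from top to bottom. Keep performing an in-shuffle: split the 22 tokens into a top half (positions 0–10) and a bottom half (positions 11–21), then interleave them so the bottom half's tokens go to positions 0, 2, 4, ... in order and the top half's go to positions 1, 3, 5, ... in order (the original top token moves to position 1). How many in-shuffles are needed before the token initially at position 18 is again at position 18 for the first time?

Follow position 18 under repeated in-shuffles:
18 → 14 → 6 → 13 → 4 → 9 → 19 → 16 → 10 → 21 → 20 → 18
It first returns after 11 in-shuffles.

11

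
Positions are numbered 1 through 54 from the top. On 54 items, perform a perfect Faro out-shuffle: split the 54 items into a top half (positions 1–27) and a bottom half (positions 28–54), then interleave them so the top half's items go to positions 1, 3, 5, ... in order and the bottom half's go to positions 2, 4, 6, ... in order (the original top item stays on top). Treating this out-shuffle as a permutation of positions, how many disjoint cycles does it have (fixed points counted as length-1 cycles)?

3

Trace each unvisited position around until it returns:
(1) (2 3 5 9 17 33 ... len 52) (54)
3 cycles in total.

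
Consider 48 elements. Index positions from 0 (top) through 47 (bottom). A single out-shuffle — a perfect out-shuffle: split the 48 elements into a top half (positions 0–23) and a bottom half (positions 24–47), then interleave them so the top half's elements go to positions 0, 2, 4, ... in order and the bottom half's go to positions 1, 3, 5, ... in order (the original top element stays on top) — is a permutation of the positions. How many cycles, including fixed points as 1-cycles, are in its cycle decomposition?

Trace each unvisited position around until it returns:
(0) (1 2 4 8 16 32 ... len 23) (5 10 20 40 33 19 ... len 23) (47)
4 cycles in total.

4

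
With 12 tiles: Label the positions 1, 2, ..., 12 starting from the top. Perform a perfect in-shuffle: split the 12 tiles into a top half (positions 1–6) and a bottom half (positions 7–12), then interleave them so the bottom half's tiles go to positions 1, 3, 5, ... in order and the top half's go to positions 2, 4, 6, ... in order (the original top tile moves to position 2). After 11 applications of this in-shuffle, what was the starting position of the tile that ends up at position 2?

4

Work backwards from position 2, undoing one in-shuffle at a time:
2 ← 1 ← 7 ← 10 ← 5 ← 9 ← 11 ← 12 ← 6 ← 3 ← 8 ← 4
So the tile now at position 2 started at position 4.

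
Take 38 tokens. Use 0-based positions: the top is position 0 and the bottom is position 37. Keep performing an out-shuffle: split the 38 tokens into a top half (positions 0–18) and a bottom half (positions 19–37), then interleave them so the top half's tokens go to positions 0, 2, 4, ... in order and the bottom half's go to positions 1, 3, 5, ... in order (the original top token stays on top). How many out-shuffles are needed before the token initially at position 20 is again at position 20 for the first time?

Follow position 20 under repeated out-shuffles:
20 → 3 → 6 → 12 → 24 → 11 → 22 → 7 → ... → 20 (length 36)
It first returns after 36 out-shuffles.

36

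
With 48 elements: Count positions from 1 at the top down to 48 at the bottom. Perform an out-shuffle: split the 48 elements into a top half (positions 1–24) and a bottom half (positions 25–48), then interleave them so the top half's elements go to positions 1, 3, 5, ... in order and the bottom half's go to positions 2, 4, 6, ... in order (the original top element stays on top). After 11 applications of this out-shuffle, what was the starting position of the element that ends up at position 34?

44

Work backwards from position 34, undoing one out-shuffle at a time:
34 ← 41 ← 21 ← 11 ← 6 ← 27 ← 14 ← 31 ← 16 ← 32 ← 40 ← 44
So the element now at position 34 started at position 44.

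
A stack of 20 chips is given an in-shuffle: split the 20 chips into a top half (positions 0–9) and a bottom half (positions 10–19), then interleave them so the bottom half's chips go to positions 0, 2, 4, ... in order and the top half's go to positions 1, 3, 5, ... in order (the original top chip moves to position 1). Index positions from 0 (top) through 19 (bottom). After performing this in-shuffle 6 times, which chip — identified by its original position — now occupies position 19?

Work backwards from position 19, undoing one in-shuffle at a time:
19 ← 9 ← 4 ← 12 ← 16 ← 18 ← 19
So the chip now at position 19 started at position 19.

19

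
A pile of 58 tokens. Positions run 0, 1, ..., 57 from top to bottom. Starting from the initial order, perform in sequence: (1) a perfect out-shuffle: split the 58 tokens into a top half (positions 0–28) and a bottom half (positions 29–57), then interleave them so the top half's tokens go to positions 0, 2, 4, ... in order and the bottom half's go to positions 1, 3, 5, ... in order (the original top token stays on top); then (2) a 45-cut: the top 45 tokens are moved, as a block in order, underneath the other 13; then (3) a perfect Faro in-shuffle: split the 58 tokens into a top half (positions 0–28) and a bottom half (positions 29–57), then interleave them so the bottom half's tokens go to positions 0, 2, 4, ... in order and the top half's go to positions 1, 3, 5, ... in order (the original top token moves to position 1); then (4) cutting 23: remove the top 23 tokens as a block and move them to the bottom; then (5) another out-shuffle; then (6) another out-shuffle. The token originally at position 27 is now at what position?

Track the token from position 27 forward through each operation:
  after op 1 (out-shuffle): 27 → 54
  after op 2 (cut 45): 54 → 9
  after op 3 (in-shuffle): 9 → 19
  after op 4 (cut 23): 19 → 54
  after op 5 (out-shuffle): 54 → 51
  after op 6 (out-shuffle): 51 → 45

45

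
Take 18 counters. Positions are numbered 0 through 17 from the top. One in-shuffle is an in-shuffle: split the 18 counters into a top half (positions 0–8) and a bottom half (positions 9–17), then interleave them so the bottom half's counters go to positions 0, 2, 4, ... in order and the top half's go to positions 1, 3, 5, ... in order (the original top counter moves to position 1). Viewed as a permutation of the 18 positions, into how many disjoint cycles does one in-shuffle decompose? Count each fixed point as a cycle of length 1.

1

Trace each unvisited position around until it returns:
(0 1 3 7 15 12 ... len 18)
1 cycle in total.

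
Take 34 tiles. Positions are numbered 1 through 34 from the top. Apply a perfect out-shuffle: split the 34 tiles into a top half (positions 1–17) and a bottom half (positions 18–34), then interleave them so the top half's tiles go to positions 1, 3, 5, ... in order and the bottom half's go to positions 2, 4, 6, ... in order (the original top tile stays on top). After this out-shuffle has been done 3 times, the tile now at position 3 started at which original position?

Work backwards from position 3, undoing one out-shuffle at a time:
3 ← 2 ← 18 ← 26
So the tile now at position 3 started at position 26.

26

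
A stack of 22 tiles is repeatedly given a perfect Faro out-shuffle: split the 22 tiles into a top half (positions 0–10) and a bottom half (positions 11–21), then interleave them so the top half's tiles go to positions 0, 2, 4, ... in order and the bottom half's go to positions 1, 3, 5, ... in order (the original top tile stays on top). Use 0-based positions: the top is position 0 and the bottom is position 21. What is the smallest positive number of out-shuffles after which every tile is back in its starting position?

The out-shuffle permutes the 22 positions with cycle lengths [1, 1, 2, 3, 3, 6, 6].
Every tile is home exactly when every cycle has completed a whole number of laps, i.e. after lcm(1, 2, 3, 6) = 6 out-shuffles.

6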